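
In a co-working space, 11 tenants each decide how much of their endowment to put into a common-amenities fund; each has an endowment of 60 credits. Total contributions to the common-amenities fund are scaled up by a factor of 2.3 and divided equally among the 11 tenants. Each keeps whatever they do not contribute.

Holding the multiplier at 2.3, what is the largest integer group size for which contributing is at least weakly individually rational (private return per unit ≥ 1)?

2

Private return per unit is 2.3/(group size), which is ≥ 1 whenever the group size is ≤ 2.3.
The largest such integer is 2.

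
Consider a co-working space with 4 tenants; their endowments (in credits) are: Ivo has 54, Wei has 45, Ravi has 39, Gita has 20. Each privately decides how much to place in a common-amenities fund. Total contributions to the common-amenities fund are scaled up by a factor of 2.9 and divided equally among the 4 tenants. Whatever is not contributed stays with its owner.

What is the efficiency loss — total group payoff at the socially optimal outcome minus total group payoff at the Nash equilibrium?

The private return per contributed unit is 2.9/4 = 0.7250 < 1 for every player regardless of endowment, so the Nash equilibrium is zero contribution and the group total is Σ E_j = 54 + 45 + 39 + 20 = 158.
Each contributed unit returns 2.900 to the group, so the social optimum is full contribution by everyone: group total = 2.900 × 158 = 458.20.
Efficiency loss = (2.900 − 1) × 158 = 300.20.

300.20 credits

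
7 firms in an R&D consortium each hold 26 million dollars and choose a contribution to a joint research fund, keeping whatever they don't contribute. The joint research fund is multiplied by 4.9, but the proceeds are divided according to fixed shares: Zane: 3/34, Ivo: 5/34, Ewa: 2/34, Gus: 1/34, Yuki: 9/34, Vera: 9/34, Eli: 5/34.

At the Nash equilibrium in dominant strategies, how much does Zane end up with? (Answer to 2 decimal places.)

48.48 million dollars

For player j, contributing a unit is worthwhile iff 4.9 × (j's share) ≥ 1, i.e. iff j's share is at least 0.2041.
Yuki and Vera are above the threshold, contributing 26 each; the remaining 5 contribute 0. Total contributed: 52.
Zane keeps 26 and receives 4.9 × 52 × 3/34 = 22.48 from the joint research fund, for a payoff of 48.48.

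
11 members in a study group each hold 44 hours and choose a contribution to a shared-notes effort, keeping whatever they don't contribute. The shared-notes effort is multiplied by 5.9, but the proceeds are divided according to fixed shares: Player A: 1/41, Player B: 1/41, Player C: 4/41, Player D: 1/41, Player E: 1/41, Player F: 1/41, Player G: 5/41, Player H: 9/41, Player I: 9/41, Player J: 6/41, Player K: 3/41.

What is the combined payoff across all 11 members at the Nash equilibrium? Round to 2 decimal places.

For player j, contributing a unit is worthwhile iff 5.9 × (j's share) ≥ 1, i.e. iff j's share is at least 0.1695.
The shares above 0.1695 belong to Player H and Player I, contributing 44 each; the remaining 9 contribute 0. Total contributed: 88.
The shared-notes effort pays out 5.9 × 88 = 519.20 in total (split across the unequal shares, but the aggregate is all that matters for the group sum).
The 9 free-riders keep 44 each, adding 396. Group total = 396 + 519.20 = 915.20.

915.20 hours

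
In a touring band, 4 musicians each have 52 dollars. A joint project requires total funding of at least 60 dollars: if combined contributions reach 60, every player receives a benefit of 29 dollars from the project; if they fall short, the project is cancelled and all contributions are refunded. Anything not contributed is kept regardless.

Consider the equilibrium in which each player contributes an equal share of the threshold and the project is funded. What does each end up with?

66 dollars

Equal share of the threshold: 60/4 = 15.
At this profile no one gains by cutting their contribution: any cut drops the total below 60, the project is cancelled, contributions are refunded, and the deviator ends with 52, which is less than 52 − 15 + 29 = 66. Contributing more than 15 just wastes the excess. So contributing exactly 15 is a best response.
Each player's payoff: 52 − 15 + 29 = 66.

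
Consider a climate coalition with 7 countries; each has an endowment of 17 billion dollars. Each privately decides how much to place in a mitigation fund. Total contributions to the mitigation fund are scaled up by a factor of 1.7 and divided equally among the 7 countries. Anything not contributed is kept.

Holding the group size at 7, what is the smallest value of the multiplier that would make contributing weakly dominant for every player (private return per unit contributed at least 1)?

7

A contributed unit returns (multiplier)/7 to its contributor.
This reaches 1 exactly when the multiplier is 7.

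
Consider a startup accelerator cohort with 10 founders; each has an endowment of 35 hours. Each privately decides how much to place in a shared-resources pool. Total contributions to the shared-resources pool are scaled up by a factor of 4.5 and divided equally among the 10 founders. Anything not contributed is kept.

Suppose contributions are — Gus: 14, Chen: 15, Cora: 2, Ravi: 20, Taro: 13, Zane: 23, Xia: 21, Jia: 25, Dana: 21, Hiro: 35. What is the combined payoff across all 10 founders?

Total contributed: 14 + 15 + 2 + 20 + 13 + 23 + 21 + 25 + 21 + 35 = 189; total kept: 10 × 35 − 189 = 161.
The shared-resources pool pays out 4.5 × 189 = 850.50 in aggregate.
Group total = 161 + 850.50 = 1011.50.

1011.50 hours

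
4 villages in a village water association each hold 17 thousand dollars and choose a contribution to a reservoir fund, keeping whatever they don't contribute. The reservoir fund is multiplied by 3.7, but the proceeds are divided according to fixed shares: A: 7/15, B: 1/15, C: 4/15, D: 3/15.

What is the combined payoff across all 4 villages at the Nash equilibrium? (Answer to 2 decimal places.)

Each unit j contributes comes back to j as 3.7 × (j's share), so j prefers to contribute only if that share exceeds 1/3.7 = 0.2703; otherwise keeping the unit dominates.
A alone (share 7/15) is above the threshold, contributing 17; the remaining 3 contribute 0. Total contributed: 17.
The reservoir fund pays out 3.7 × 17 = 62.90 in total (split across the unequal shares, but the aggregate is all that matters for the group sum).
The 3 free-riders keep 17 each, adding 51. Group total = 51 + 62.90 = 113.90.

113.90 thousand dollars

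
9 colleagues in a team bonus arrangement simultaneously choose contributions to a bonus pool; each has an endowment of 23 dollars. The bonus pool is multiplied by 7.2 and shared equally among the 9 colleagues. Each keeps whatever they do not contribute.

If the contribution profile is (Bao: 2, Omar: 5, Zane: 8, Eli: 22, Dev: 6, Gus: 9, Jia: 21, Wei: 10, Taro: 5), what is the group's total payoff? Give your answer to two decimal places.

Total contributed: 2 + 5 + 8 + 22 + 6 + 9 + 21 + 10 + 5 = 88; total kept: 9 × 23 − 88 = 119.
The bonus pool pays out 7.2 × 88 = 633.60 in aggregate.
Group total = 119 + 633.60 = 752.60.

752.60 dollars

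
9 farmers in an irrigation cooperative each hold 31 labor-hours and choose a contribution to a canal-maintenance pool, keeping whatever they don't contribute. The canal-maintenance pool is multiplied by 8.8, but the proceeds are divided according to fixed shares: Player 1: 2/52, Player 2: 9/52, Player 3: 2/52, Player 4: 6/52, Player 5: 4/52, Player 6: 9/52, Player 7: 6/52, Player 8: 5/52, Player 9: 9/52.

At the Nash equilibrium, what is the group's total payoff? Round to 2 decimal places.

1488.00 labor-hours

Player j's private return per contributed unit is 8.8 × (j's share). Contributing is weakly dominant for j when that share is at least 1/8.8 = 0.1136, and contributing 0 is dominant otherwise.
Player 2, Player 4, Player 6, Player 7 and Player 9 clear that bar, contributing 31 each; the remaining 4 contribute 0. Total contributed: 155.
The canal-maintenance pool pays out 8.8 × 155 = 1364.00 in total (split across the unequal shares, but the aggregate is all that matters for the group sum).
The 4 free-riders keep 31 each, adding 124. Group total = 124 + 1364.00 = 1488.00.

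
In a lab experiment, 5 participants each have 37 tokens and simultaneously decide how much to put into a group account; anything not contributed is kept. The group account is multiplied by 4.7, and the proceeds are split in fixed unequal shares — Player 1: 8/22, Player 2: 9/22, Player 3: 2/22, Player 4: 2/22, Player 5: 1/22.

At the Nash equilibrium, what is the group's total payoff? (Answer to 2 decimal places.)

Each unit j contributes comes back to j as 4.7 × (j's share), so j prefers to contribute only if that share exceeds 1/4.7 = 0.2128; otherwise keeping the unit dominates.
The shares above 0.2128 belong to Player 1 and Player 2, contributing 37 each; the remaining 3 contribute 0. Total contributed: 74.
The group account pays out 4.7 × 74 = 347.80 in total (split across the unequal shares, but the aggregate is all that matters for the group sum).
The 3 free-riders keep 37 each, adding 111. Group total = 111 + 347.80 = 458.80.

458.80 tokens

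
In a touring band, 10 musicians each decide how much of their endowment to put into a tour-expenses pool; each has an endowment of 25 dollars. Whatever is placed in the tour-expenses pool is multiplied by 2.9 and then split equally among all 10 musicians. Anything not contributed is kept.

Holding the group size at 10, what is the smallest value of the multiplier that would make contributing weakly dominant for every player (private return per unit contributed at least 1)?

10

A contributed unit returns (multiplier)/10 to its contributor.
This reaches 1 exactly when the multiplier is 10.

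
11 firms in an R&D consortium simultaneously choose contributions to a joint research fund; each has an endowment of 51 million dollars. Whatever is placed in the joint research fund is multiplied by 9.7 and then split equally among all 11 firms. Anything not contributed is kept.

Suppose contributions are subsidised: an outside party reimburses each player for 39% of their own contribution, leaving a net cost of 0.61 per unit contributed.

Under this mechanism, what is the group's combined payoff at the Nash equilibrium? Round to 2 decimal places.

5660.49 million dollars

Under the mechanism each unit contributed yields (9.7/11) / 0.61 = 1.4456 back to its contributor per unit of net cost, which exceeds 1, making full contribution the dominant choice for everyone.
So the Nash equilibrium is full contribution by all 11; the group earns 11 × (51 × 0.39 + 9.7 × 51) = 5660.49.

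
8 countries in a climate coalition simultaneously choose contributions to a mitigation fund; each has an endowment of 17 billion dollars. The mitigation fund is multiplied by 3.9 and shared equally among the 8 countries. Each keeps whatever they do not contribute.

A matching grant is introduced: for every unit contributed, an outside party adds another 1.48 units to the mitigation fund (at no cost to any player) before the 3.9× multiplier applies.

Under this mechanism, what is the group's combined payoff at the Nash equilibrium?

1315.39 billion dollars

Under the mechanism each unit contributed yields 3.9 × 2.48 / 8 = 1.2090 back to its contributor per unit of net cost, which exceeds 1, making full contribution the dominant choice for everyone.
At the Nash equilibrium everyone contributes 17. Group total payoff = 3.9 × 2.48 × 136 = 1315.39.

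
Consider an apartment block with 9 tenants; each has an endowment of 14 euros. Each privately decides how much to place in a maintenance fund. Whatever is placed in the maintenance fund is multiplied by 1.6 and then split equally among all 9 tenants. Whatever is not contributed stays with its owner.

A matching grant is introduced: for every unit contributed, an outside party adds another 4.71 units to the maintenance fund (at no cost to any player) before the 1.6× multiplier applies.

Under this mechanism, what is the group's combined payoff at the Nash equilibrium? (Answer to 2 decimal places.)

1151.14 euros

With the mechanism, a contributed unit returns 1.6 × 5.71 / 9 = 1.0151 per unit of net cost to the contributor — now above 1 — so contributing fully is weakly dominant for every player.
So the Nash equilibrium is full contribution by all 9; the group earns 1.6 × 5.71 × 126 = 1151.14.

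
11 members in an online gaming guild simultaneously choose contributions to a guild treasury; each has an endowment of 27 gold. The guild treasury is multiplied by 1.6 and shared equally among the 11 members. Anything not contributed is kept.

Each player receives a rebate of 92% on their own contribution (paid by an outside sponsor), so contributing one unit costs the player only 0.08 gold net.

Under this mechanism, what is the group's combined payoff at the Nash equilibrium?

Under the mechanism each unit contributed yields (1.6/11) / 0.08 = 1.8182 back to its contributor per unit of net cost, which exceeds 1, making full contribution the dominant choice for everyone.
At the Nash equilibrium everyone contributes 27. Group total payoff = 11 × (27 × 0.92 + 1.6 × 27) = 748.44.

748.44 gold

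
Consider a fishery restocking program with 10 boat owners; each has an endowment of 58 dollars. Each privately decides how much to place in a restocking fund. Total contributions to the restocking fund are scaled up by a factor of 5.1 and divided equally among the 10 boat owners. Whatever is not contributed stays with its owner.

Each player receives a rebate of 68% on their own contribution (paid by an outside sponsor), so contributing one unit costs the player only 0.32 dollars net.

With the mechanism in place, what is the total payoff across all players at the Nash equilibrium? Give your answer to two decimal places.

3352.40 dollars

The effective private return per unit is now (5.1/10) / 0.32 = 1.5938 > 1, so every player's dominant strategy flips to full contribution.
So the Nash equilibrium is full contribution by all 10; the group earns 10 × (58 × 0.68 + 5.1 × 58) = 3352.40.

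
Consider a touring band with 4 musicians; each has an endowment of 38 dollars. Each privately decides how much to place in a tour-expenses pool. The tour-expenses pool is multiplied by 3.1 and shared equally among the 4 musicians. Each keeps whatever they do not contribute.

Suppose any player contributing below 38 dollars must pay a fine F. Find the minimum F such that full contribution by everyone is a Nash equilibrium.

Given the others contribute fully, the best deviation is to contribute 0 (any partial contribution still incurs the fine and gives up units whose private return 0.7750 is below 1).
Deviating from 38 to 0 saves 38 dollars but forfeits the deviator's share of the drop in the tour-expenses pool: 3.1/4 × 38 = 29.45.
So the deviation gain is 38 − 29.45 = 8.55, and the fine must be at least 8.55 dollars to wipe it out.

8.55 dollars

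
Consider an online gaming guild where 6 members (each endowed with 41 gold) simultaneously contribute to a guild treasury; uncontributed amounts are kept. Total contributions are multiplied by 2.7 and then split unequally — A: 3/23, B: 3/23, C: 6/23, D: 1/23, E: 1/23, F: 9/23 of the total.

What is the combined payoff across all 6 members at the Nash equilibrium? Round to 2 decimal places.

315.70 gold

For player j, contributing a unit is worthwhile iff 2.7 × (j's share) ≥ 1, i.e. iff j's share is at least 0.3704.
The only share above 0.3704 is F's 9/23, contributing 41; the remaining 5 contribute 0. Total contributed: 41.
The guild treasury pays out 2.7 × 41 = 110.70 in total (split across the unequal shares, but the aggregate is all that matters for the group sum).
The 5 free-riders keep 41 each, adding 205. Group total = 205 + 110.70 = 315.70.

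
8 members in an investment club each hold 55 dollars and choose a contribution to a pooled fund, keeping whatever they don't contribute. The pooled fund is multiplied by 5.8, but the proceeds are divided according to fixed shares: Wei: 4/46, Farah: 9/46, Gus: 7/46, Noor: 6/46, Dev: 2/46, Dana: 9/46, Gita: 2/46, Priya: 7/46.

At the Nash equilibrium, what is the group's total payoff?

968.00 dollars

A player with share s gets back 5.8·s per unit contributed, so full contribution is dominant for anyone with s > 1/5.8 = 0.1724 and zero contribution is dominant for anyone below.
Farah and Dana clear that bar, contributing 55 each; the remaining 6 contribute 0. Total contributed: 110.
The pooled fund pays out 5.8 × 110 = 638.00 in total (split across the unequal shares, but the aggregate is all that matters for the group sum).
The 6 free-riders keep 55 each, adding 330. Group total = 330 + 638.00 = 968.00.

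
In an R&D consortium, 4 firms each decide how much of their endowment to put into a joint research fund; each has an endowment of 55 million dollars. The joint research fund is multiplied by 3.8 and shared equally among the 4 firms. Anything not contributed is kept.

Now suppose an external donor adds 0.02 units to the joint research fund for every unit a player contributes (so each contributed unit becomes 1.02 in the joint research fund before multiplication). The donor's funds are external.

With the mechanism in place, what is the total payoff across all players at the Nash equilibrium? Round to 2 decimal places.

Even with the mechanism, each unit contributed returns only 3.8 × 1.02 / 4 = 0.9690 per unit of net cost, so contributing nothing is still dominant.
At the Nash equilibrium no one contributes; group total payoff = 4 × 55 = 220.

220.00 million dollars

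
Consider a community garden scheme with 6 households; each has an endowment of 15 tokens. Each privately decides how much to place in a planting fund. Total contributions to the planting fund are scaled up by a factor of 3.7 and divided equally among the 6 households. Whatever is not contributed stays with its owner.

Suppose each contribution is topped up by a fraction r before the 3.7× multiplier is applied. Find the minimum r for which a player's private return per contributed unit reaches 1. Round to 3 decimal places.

With matching at rate r, one contributed unit becomes (1 + r) in the planting fund and returns 3.7 × (1 + r) / 6 to the contributor.
Setting this equal to 1: 1 + r = 6/3.7 = 1.6216.
So the minimum matching rate is r = 1.6216 − 1 = 0.622.

0.622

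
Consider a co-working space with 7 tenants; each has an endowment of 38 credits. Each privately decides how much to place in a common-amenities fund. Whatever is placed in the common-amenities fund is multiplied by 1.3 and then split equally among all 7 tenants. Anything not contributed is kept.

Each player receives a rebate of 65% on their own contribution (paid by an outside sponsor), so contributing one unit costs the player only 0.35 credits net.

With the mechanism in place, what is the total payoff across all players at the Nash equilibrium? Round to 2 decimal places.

With the mechanism, a contributed unit returns (1.3/7) / 0.35 = 0.5306 per unit of net cost — still below 1 — so contributing 0 remains dominant for every player.
Everyone keeps their endowment and the group total is 7 × 38 = 266.

266.00 credits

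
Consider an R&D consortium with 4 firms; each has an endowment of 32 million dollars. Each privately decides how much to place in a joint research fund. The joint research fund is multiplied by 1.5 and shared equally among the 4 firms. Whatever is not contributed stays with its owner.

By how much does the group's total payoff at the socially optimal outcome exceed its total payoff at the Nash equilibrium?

Each contributed unit returns 1.5/4 = 0.3750 to its contributor — below 1 — so contributing 0 is dominant for every player. At the Nash equilibrium everyone keeps their 32, and the group total is 4 × 32 = 128.
Each contributed unit returns 1.500 to the group as a whole (0.3750 to each of 4 players), which exceeds 1, so the social optimum is full contribution: group total = 1.500 × 128 = 192.00.
Efficiency loss = 192.00 − 128 = 64.00.

64.00 million dollars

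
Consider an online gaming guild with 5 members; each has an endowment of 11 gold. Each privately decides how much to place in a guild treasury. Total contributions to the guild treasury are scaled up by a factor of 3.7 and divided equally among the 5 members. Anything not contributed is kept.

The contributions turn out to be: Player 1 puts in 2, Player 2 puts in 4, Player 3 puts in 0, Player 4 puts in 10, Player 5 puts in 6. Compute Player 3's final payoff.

27.28 gold

Total contributed: 2 + 4 + 0 + 10 + 6 = 22.
Each receives 3.7 × 22 / 5 = 16.28 from the guild treasury.
Player 3 keeps 11 − 0 = 11, so Player 3's payoff is 11 + 16.28 = 27.28.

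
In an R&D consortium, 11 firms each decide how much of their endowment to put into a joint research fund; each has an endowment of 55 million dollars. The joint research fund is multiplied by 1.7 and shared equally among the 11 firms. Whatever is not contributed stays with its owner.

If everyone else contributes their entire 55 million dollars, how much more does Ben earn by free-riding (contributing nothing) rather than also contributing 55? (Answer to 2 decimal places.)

46.50 million dollars

Switching from a contribution of 55 to 0 lets Ben keep an extra 55 million dollars, but lowers the joint research fund by 55, which costs Ben their own share of that drop: 1.7/11 × 55 = 8.50.
Net gain = 55 − 8.50 = 46.50. The private return per contributed unit (0.1545) is below 1, so free-riding is indeed the best response regardless of what the others do.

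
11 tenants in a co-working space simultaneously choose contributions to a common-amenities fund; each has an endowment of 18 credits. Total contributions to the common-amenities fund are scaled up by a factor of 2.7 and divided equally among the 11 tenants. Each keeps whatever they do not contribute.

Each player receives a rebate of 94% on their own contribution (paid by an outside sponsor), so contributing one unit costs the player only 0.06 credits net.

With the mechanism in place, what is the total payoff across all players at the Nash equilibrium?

720.72 credits

The effective private return per unit is now (2.7/11) / 0.06 = 4.0909 > 1, so every player's dominant strategy flips to full contribution.
So the Nash equilibrium is full contribution by all 11; the group earns 11 × (18 × 0.94 + 2.7 × 18) = 720.72.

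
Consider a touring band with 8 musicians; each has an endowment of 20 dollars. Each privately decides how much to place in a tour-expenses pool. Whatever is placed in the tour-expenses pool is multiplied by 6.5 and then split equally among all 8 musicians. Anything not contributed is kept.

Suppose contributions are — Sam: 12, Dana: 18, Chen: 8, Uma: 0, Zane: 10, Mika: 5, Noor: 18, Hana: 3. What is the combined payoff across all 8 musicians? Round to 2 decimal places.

Total contributed: 12 + 18 + 8 + 0 + 10 + 5 + 18 + 3 = 74; total kept: 8 × 20 − 74 = 86.
The tour-expenses pool pays out 6.5 × 74 = 481.00 in aggregate.
Group total = 86 + 481.00 = 567.00.

567.00 dollars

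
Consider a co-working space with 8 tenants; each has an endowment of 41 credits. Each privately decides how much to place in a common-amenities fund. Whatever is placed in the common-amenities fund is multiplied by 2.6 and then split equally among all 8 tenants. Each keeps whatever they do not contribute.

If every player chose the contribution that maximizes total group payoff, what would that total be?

852.80 credits

Each contributed unit returns 2.600 to the group as a whole (0.3250 to each of 8 players), which exceeds 1, so the social optimum is full contribution: group total = 2.600 × 328 = 852.80.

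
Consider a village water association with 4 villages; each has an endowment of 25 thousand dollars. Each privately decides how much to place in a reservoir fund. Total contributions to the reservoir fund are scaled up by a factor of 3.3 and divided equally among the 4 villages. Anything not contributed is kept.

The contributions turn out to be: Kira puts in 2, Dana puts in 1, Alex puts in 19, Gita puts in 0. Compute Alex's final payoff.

24.15 thousand dollars

Total contributed: 2 + 1 + 19 + 0 = 22.
Each receives 3.3 × 22 / 4 = 18.15 from the reservoir fund.
Alex keeps 25 − 19 = 6, so Alex's payoff is 6 + 18.15 = 24.15.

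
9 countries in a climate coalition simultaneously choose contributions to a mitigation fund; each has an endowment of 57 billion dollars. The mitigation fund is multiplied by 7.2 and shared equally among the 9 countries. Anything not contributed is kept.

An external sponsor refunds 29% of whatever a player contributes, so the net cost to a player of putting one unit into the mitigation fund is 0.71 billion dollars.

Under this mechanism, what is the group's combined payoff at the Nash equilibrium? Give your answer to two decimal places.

3842.37 billion dollars

Under the mechanism each unit contributed yields (7.2/9) / 0.71 = 1.1268 back to its contributor per unit of net cost, which exceeds 1, making full contribution the dominant choice for everyone.
So the Nash equilibrium is full contribution by all 9; the group earns 9 × (57 × 0.29 + 7.2 × 57) = 3842.37.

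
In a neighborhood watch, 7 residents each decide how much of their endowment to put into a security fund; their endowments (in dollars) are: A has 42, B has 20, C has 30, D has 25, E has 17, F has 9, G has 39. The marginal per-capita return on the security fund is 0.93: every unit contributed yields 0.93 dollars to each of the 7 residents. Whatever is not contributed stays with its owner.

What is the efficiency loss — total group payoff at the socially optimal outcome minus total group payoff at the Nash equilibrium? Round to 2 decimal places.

The private return per contributed unit is 0.93 < 1 for everyone, so the Nash equilibrium is zero contribution and the group total is Σ E_j = 42 + 20 + 30 + 25 + 17 + 9 + 39 = 182.
Each contributed unit returns 6.510 to the group, so the social optimum is full contribution by everyone: group total = 6.510 × 182 = 1184.82.
Efficiency loss = (6.510 − 1) × 182 = 1002.82.

1002.82 dollars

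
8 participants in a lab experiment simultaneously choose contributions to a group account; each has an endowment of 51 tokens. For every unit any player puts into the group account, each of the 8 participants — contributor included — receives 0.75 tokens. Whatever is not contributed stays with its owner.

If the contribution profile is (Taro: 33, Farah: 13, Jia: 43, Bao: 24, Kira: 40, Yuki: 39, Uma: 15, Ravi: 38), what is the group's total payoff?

Total contributed: 33 + 13 + 43 + 24 + 40 + 39 + 15 + 38 = 245; total kept: 8 × 51 − 245 = 163.
The group account pays out 0.75 × 8 × 245 = 1470.00 in aggregate.
Group total = 163 + 1470.00 = 1633.00.

1633.00 tokens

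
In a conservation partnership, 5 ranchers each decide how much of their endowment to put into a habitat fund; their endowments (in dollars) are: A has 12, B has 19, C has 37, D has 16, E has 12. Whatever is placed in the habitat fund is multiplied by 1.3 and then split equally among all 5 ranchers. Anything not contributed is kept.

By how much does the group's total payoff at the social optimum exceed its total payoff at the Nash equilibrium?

28.80 dollars

The private return per contributed unit is 1.3/5 = 0.2600 < 1 for every player regardless of endowment, so the Nash equilibrium is zero contribution and the group total is Σ E_j = 12 + 19 + 37 + 16 + 12 = 96.
Each contributed unit returns 1.300 to the group, so the social optimum is full contribution by everyone: group total = 1.300 × 96 = 124.80.
Efficiency loss = (1.300 − 1) × 96 = 28.80.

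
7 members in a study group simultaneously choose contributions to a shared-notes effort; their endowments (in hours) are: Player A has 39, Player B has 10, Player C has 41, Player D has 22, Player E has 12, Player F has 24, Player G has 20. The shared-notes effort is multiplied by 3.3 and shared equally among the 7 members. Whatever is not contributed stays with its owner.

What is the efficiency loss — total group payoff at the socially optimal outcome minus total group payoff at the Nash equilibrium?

The private return per contributed unit is 3.3/7 = 0.4714 < 1 for every player regardless of endowment, so the Nash equilibrium is zero contribution and the group total is Σ E_j = 39 + 10 + 41 + 22 + 12 + 24 + 20 = 168.
Each contributed unit returns 3.300 to the group, so the social optimum is full contribution by everyone: group total = 3.300 × 168 = 554.40.
Efficiency loss = (3.300 − 1) × 168 = 386.40.

386.40 hours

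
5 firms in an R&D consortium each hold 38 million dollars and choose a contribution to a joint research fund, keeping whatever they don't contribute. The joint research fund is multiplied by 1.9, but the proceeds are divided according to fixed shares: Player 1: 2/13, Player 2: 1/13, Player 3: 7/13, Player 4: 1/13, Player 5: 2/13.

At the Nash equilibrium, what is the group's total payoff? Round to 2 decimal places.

A player with share s gets back 1.9·s per unit contributed, so full contribution is dominant for anyone with s > 1/1.9 = 0.5263 and zero contribution is dominant for anyone below.
Only Player 3 (7/13) clears that bar, contributing 38; the remaining 4 contribute 0. Total contributed: 38.
The joint research fund pays out 1.9 × 38 = 72.20 in total (split across the unequal shares, but the aggregate is all that matters for the group sum).
The 4 free-riders keep 38 each, adding 152. Group total = 152 + 72.20 = 224.20.

224.20 million dollars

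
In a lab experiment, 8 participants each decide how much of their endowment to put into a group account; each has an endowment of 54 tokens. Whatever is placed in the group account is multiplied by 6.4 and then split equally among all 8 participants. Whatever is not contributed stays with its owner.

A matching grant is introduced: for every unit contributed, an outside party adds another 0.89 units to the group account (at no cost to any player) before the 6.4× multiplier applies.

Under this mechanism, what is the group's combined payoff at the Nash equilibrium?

5225.47 tokens

Under the mechanism each unit contributed yields 6.4 × 1.89 / 8 = 1.5120 back to its contributor per unit of net cost, which exceeds 1, making full contribution the dominant choice for everyone.
At the Nash equilibrium everyone contributes 54. Group total payoff = 6.4 × 1.89 × 432 = 5225.47.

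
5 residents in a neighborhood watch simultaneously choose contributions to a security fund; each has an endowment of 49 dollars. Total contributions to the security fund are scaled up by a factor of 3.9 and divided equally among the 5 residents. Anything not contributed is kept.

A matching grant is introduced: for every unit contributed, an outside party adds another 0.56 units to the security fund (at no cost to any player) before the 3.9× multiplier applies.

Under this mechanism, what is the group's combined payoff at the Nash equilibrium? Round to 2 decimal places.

1490.58 dollars

With the mechanism, a contributed unit returns 3.9 × 1.56 / 5 = 1.2168 per unit of net cost to the contributor — now above 1 — so contributing fully is weakly dominant for every player.
So the Nash equilibrium is full contribution by all 5; the group earns 3.9 × 1.56 × 245 = 1490.58.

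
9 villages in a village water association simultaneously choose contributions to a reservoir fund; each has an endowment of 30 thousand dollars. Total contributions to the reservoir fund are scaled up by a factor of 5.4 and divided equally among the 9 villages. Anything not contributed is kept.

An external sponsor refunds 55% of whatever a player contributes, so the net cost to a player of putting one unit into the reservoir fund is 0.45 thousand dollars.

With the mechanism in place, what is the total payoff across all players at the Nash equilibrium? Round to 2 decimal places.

1606.50 thousand dollars

With the mechanism, a contributed unit returns (5.4/9) / 0.45 = 1.3333 per unit of net cost to the contributor — now above 1 — so contributing fully is weakly dominant for every player.
At the Nash equilibrium everyone contributes 30. Group total payoff = 9 × (30 × 0.55 + 5.4 × 30) = 1606.50.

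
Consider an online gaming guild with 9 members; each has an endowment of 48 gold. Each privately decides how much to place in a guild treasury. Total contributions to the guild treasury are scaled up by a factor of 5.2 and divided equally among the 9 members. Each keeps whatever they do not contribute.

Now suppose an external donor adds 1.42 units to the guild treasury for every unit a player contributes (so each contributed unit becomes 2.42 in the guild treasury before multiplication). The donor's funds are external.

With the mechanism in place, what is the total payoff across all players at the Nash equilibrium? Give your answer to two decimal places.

Under the mechanism each unit contributed yields 5.2 × 2.42 / 9 = 1.3982 back to its contributor per unit of net cost, which exceeds 1, making full contribution the dominant choice for everyone.
At the Nash equilibrium everyone contributes 48. Group total payoff = 5.2 × 2.42 × 432 = 5436.29.

5436.29 gold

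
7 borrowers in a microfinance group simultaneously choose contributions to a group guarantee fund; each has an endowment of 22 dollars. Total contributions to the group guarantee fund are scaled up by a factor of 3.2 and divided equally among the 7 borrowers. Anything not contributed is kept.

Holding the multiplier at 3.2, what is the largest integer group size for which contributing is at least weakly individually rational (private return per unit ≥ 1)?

3

Private return per unit is 3.2/(group size), which is ≥ 1 whenever the group size is ≤ 3.2.
The largest such integer is 3.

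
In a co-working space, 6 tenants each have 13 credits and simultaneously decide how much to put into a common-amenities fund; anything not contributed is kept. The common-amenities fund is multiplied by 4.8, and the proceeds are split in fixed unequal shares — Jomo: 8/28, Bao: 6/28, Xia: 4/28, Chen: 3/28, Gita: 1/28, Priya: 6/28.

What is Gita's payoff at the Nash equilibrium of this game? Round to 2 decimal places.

19.69 credits

A player with share s gets back 4.8·s per unit contributed, so full contribution is dominant for anyone with s > 1/4.8 = 0.2083 and zero contribution is dominant for anyone below.
The shares above 0.2083 belong to Jomo, Bao and Priya, contributing 13 each; the remaining 3 contribute 0. Total contributed: 39.
Gita keeps 13 and receives 4.8 × 39 × 1/28 = 6.69 from the common-amenities fund, for a payoff of 19.69.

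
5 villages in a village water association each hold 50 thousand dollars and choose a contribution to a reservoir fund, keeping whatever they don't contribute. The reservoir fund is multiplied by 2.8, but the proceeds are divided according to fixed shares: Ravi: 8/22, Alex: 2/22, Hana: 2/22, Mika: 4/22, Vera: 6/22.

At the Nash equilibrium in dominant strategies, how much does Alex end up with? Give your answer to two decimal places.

62.73 thousand dollars

For player j, contributing a unit is worthwhile iff 2.8 × (j's share) ≥ 1, i.e. iff j's share is at least 0.3571.
Ravi alone (share 8/22) is above the threshold, contributing 50; the remaining 4 contribute 0. Total contributed: 50.
Alex keeps 50 and receives 2.8 × 50 × 2/22 = 12.73 from the reservoir fund, for a payoff of 62.73.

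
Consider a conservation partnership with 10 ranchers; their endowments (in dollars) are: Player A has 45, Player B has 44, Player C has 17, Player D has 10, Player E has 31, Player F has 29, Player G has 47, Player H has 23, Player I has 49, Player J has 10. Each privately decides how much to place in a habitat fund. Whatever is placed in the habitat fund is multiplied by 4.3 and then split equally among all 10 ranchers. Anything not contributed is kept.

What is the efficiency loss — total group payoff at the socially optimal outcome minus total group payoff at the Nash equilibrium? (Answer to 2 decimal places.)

The private return per contributed unit is 4.3/10 = 0.4300 < 1 for every player regardless of endowment, so the Nash equilibrium is zero contribution and the group total is Σ E_j = 45 + 44 + 17 + 10 + 31 + 29 + 47 + 23 + 49 + 10 = 305.
Each contributed unit returns 4.300 to the group, so the social optimum is full contribution by everyone: group total = 4.300 × 305 = 1311.50.
Efficiency loss = (4.300 − 1) × 305 = 1006.50.

1006.50 dollars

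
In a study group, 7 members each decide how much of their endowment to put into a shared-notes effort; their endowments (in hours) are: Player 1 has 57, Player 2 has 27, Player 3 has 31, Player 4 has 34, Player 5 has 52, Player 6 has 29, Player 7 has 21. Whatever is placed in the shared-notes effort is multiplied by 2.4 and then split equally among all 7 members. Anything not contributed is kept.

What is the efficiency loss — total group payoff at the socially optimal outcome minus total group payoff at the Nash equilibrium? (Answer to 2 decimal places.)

351.40 hours

The private return per contributed unit is 2.4/7 = 0.3429 < 1 for every player regardless of endowment, so the Nash equilibrium is zero contribution and the group total is Σ E_j = 57 + 27 + 31 + 34 + 52 + 29 + 21 = 251.
Each contributed unit returns 2.400 to the group, so the social optimum is full contribution by everyone: group total = 2.400 × 251 = 602.40.
Efficiency loss = (2.400 − 1) × 251 = 351.40.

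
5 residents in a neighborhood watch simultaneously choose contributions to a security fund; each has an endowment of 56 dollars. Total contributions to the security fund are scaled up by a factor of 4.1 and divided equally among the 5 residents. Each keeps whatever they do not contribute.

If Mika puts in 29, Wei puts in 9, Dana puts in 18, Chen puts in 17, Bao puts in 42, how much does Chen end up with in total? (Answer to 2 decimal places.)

Total contributed: 29 + 9 + 18 + 17 + 42 = 115.
Each receives 4.1 × 115 / 5 = 94.30 from the security fund.
Chen keeps 56 − 17 = 39, so Chen's payoff is 39 + 94.30 = 133.30.

133.30 dollars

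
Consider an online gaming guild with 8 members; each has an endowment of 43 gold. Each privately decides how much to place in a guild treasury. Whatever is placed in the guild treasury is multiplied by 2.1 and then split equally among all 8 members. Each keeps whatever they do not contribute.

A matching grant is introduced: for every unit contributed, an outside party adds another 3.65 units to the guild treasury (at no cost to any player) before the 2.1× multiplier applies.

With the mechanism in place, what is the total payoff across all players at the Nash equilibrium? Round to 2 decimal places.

Under the mechanism each unit contributed yields 2.1 × 4.65 / 8 = 1.2206 back to its contributor per unit of net cost, which exceeds 1, making full contribution the dominant choice for everyone.
So the Nash equilibrium is full contribution by all 8; the group earns 2.1 × 4.65 × 344 = 3359.16.

3359.16 gold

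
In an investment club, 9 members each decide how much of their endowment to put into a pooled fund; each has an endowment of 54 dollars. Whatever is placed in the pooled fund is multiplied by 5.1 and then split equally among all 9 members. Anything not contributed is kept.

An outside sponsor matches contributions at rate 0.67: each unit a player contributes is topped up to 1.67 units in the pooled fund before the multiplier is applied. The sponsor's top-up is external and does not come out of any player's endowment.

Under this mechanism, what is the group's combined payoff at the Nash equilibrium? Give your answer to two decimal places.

The effective private return is 5.1 × 1.67 / 9 = 0.9463, which is still under 1, so the mechanism doesn't change anyone's dominant strategy: zero contribution.
Everyone keeps their endowment and the group total is 9 × 54 = 486.

486.00 dollars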